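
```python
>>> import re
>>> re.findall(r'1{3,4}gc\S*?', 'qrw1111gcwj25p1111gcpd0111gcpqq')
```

This matches 3 to 4 of the literal '1', then the literal 'gc'; then zero or more of a non-whitespace character (lazy).
With the lazy modifier that quantifier settles for the fewest repetitions that let the rest of the pattern succeed (the atoms after it are unaffected and can still be greedy).
Walking the string: at [3:9] → '1111gc'; at [14:20] → '1111gc'; at [23:28] → '111gc'.
Since nothing is captured, `findall` lists the 3 matched substrings directly.

['1111gc', '1111gc', '111gc']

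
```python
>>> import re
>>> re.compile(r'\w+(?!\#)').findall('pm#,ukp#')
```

Because the assertion is negative and zero-width, positions next to the forbidden text are skipped.
Since nothing is captured, `findall` lists the 2 matched substrings directly.

['p', 'uk']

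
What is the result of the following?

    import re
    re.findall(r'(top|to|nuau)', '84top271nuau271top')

Alternation isn't longest-match — the leftmost alternative that fits at this position is chosen.
Walking the string: at [2:5] match 'top', group 1 = 'top'; at [8:12] match 'nuau', group 1 = 'nuau'; at [15:18] match 'top', group 1 = 'top'.
`findall` collects group 1 from each match (3 total).

['top', 'nuau', 'top']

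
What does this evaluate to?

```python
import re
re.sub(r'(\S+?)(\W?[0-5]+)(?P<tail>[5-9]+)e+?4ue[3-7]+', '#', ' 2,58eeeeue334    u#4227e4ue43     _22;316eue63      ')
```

' 2,58eeeeue334    #     _22;316eue63      '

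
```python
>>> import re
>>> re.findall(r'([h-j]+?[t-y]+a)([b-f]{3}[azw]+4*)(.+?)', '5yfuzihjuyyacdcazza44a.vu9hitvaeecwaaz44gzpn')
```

The pattern matches one or more of a character in [h-j] (lazy), then one or more of a character in [t-y], then a literal 'a' (captured); then exactly 3 of a character in [b-f], then one or more of one of [azw], then zero or more of a literal '4' (captured); then one or more of any character (lazy) (captured).
A non-greedy quantifier consumes as few characters as it can — just enough that the remainder of the pattern still matches from where it stops; whatever follows it matches normally.
Matches: at [5:22] match 'ihjuyyacdcazza44a', groups = ('ihjuyya', 'cdcazza44', 'a'); at [26:41] match 'hitvaeecwaaz44g', groups = ('hitva', 'eecwaaz44', 'g').
With 3 capturing groups, `findall` returns a 3-tuple per match.

[('ihjuyya', 'cdcazza44', 'a'), ('hitva', 'eecwaaz44', 'g')]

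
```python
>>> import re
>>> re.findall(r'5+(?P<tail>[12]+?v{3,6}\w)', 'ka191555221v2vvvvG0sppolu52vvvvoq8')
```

['2vvvvo']

One capturing group, so `findall` returns just the captured substring from the one match — 1 in all.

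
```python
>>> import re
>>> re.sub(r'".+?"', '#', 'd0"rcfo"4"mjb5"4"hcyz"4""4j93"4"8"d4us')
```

A non-greedy quantifier consumes as few characters as it can — just enough that the remainder of the pattern still matches from where it stops; whatever follows it matches normally.
Each match is replaced by '#'.

'd0#4#4#4#4#d4us'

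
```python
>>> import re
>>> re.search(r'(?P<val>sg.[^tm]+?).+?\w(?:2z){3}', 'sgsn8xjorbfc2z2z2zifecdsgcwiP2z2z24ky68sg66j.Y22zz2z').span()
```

This matches the literal 'sg', then any character, then one or more of any character except [tm] (lazy) (captured as 'val'); then one or more of any character (lazy), then a word character, then the literal '2z' repeated 3 times.
The match spans [0:18] → 'sgsn8xjorbfc2z2z2z'.

(0, 18)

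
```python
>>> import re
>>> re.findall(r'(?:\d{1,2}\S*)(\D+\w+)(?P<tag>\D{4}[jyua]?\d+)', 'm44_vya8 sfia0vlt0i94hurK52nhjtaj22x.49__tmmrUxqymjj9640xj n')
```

[(' sfia0vlt0i94hurK52nh', 'jtaj22'), ('xq', 'ymjj9640')]

Pattern: 1 to 2 of a digit, then zero or more of a non-whitespace character (non-capturing group); then one or more of a non-digit, then one or more of a word character (captured); then exactly 4 of a non-digit, then optionally one of [jyua], then one or more of a digit (captured as 'tag').
Matches: at [1:35] match '44_vya8 sfia0vlt0i94hurK52nhjtaj22', groups = (' sfia0vlt0i94hurK52nh', 'jtaj22'); at [37:56] match '49__tmmrUxqymjj9640', groups = ('xq', 'ymjj9640').
`findall` packs the 2 group values into a tuple for every match.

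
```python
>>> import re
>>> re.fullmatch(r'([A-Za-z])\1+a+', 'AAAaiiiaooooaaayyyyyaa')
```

None

`re.fullmatch` is like wrapping the pattern in `^…$` (in single-line mode).
Here the pattern can't cover the whole string, so the call returns None.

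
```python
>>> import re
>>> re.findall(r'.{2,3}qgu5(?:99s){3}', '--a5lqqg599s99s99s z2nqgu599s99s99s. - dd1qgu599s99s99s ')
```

['z2nqgu599s99s99s', 'dd1qgu599s99s99s']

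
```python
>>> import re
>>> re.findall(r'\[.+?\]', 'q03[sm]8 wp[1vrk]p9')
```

Lazy quantifiers expand one character at a time until the remainder of the pattern can match.
Matches: at [3:7] → '[sm]'; at [11:17] → '[1vrk]'.
Since nothing is captured, `findall` lists the 2 matched substrings directly.

['[sm]', '[1vrk]']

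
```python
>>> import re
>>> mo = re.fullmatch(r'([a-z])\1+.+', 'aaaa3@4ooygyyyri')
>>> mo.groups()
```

('a',)

`\1` is not a pattern — it's the concrete string captured by group 1, re-applied verbatim.
`re.fullmatch` is like wrapping the pattern in `^…$` (in single-line mode).
The match spans [0:16] → 'aaaa3@4ooygyyyri'.
Captured: group 1 = 'a'.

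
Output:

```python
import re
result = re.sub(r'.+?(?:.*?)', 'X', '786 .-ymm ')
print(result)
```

Pattern: one or more of any character (lazy); then zero or more of any character (lazy) (non-capturing group).
Because the quantifier is non-greedy, it stops expanding at the earliest point where the rest of the pattern can succeed.
Matches: at [0:1] → '7'; at [1:2] → '8'; at [2:3] → '6'; at [3:4] → ' '; at [4:5] → '.'; ….
`sub` substitutes 'X' at each match site.

XXXXXXXXXX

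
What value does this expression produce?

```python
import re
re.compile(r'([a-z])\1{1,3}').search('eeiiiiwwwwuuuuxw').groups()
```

('e',)

`\1` is not a pattern — it's the concrete string captured by group 1, re-applied verbatim.
Unlike `match`, `search` isn't anchored — it looks for the pattern anywhere in the string.
The match spans [0:2] → 'ee'.
Captured: group 1 = 'e'.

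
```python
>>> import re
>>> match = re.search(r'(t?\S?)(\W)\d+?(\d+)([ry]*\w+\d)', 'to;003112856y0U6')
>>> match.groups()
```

('to', ';', '03112856', 'y0U6')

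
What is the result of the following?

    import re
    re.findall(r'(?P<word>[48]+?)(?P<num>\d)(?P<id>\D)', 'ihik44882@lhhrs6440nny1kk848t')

[('4488', '2', '@'), ('44', '0', 'n'), ('84', '8', 't')]

`findall` packs the 3 group values into a tuple for every match.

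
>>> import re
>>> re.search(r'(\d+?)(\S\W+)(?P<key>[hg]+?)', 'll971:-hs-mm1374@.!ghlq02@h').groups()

('97', '1:-', 'h')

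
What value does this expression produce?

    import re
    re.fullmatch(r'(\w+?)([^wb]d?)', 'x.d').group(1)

Pattern: one or more of a word character (lazy) (captured); then any character except [wb], then optionally the literal 'd' (captured).
`re.fullmatch` is like wrapping the pattern in `^…$` (in single-line mode).
The match spans [0:3] → 'x.d'.
Captured: group 1 = 'x', group 2 = '.d'.

'x'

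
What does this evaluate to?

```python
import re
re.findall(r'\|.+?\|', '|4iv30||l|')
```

['|4iv30|', '|l|']

Matches: at [0:7] → '|4iv30|'; at [7:10] → '|l|'.
`findall` yields the raw match text (2 of them) because the pattern has no groups.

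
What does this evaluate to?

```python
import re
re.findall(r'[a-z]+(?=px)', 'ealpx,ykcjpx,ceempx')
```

['eal', 'ykcj', 'ceem']

Lookahead/lookbehind check context without consuming it, so the matched span excludes the asserted characters.
Matches: at [0:3] → 'eal'; at [6:10] → 'ykcj'; at [13:17] → 'ceem'.
Since nothing is captured, `findall` lists the 3 matched substrings directly.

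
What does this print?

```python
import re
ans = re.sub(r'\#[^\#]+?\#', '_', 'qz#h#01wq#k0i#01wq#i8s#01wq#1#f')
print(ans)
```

Matches: at [2:5] → '#h#'; at [9:14] → '#k0i#'; at [18:23] → '#i8s#'; at [27:30] → '#1#'.
Every occurrence is swapped for '_'.

qz_01wq_01wq_01wq_f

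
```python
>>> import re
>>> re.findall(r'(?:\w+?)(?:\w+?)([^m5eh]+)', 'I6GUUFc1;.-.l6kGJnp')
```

The pattern matches one or more of a word character (lazy) (non-capturing group); then one or more of a word character (lazy) (non-capturing group); then one or more of any character except [m5eh] (captured).
A non-greedy quantifier consumes as few characters as it can — just enough that the remainder of the pattern still matches from where it stops; whatever follows it matches normally.
Matches: at [0:19] match 'I6GUUFc1;.-.l6kGJnp', group 1 = 'GUUFc1;.-.l6kGJnp'.
Because there's exactly one group, `findall` drops the full match and keeps group 1 from the one hit.

['GUUFc1;.-.l6kGJnp']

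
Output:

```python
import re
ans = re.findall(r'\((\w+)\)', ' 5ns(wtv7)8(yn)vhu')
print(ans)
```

Because there's exactly one group, `findall` drops the full match and keeps group 1 from each hit.

['wtv7', 'yn']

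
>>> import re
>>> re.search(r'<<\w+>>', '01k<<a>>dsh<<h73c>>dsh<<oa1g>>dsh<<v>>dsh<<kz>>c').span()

(3, 8)

`re.search` tries every starting position until one works.
The match spans [3:8] → '<<a>>'.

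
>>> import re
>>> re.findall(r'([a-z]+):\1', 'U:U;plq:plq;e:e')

['plq', 'e']

A backreference is literal: `\1` must see the identical characters the first group matched.
One capturing group, so `findall` returns just the captured substring from each match — 2 in all.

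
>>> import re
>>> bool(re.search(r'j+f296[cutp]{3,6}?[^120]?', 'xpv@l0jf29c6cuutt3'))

False

The pattern matches one or more of a literal 'j', then the literal 'f2'; then the literal '96', then 3 to 6 of one of [cutp] (lazy), then optionally any character except [120].
`re.search` scans for the first position where the pattern succeeds.
Here nothing in the string fits, so the call returns None, and `bool(None)` is False.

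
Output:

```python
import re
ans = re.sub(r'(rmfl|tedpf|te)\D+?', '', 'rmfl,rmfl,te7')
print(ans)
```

Each match is replaced by ''.

te7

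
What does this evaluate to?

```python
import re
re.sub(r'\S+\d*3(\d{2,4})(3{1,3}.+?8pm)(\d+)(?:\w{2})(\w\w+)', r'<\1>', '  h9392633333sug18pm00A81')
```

'  <33>'

Each match is replaced using the text its own group 1 captured.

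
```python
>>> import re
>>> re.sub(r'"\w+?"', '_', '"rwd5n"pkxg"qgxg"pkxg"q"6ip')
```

'_pkxg_pkxg_6ip'

Each match is replaced by '_'.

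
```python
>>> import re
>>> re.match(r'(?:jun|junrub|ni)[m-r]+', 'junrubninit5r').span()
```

(0, 4)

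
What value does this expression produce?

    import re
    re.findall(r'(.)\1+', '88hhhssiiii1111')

['8', 'h', 's', 'i', '1']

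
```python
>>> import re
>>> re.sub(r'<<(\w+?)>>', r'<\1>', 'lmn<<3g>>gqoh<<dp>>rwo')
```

'lmn<3g>gqoh<dp>rwo'

Matches: at [3:9] → '<<3g>>'; at [13:19] → '<<dp>>'.
`\1` in the replacement pulls in group 1's text for each match.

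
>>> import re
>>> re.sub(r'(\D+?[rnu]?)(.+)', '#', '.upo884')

'#'

Every occurrence is swapped for '#'.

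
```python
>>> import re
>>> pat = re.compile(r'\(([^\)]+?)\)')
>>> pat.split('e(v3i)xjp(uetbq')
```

Matches to split on: at [1:6] → '(v3i)'.
Because the pattern has a capturing group, `split` also inserts each captured text between the pieces.

['e', 'v3i', 'xjp(uetbq']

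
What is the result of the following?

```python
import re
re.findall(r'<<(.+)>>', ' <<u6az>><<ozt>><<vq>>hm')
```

['u6az>><<ozt>><<vq']

Scanning left to right: at [1:22] match '<<u6az>><<ozt>><<vq>>', group 1 = 'u6az>><<ozt>><<vq'.
`findall` collects group 1 from the one match (1 total).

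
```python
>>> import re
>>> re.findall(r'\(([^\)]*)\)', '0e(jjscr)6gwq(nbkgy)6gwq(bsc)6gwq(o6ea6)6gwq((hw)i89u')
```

['jjscr', 'nbkgy', 'bsc', 'o6ea6', '(hw']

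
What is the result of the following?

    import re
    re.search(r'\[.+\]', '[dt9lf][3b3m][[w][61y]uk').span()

(0, 22)

`re.search` scans for the first position where the pattern succeeds.
The match spans [0:22] → '[dt9lf][3b3m][[w][61y]'.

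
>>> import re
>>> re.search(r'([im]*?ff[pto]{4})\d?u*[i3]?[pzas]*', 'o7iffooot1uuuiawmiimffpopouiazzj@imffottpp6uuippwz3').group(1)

The pattern matches zero or more of one of [im] (lazy), then the literal 'ff', then exactly 4 of one of [pto] (captured); then optionally a digit, then zero or more of a literal 'u'; then optionally one of [i3], then zero or more of one of [pzas].
Unlike `match`, `search` isn't anchored — it looks for the pattern anywhere in the string.
The match spans [2:15] → 'iffooot1uuuia'.
Captured: group 1 = 'iffooot'.

'iffooot'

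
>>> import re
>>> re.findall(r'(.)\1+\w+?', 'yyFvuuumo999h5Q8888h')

The backreference `\1` re-matches whatever the first group consumed, character for character.
Scanning left to right: at [0:3] match 'yyF', group 1 = 'y'; at [4:8] match 'uuum', group 1 = 'u'; at [9:13] match '999h', group 1 = '9'; at [15:20] match '8888h', group 1 = '8'.
Because there's exactly one group, `findall` drops the full match and keeps group 1 from each hit.

['y', 'u', '9', '8']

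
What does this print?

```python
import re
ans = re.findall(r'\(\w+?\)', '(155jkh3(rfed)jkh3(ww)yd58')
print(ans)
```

['(rfed)', '(ww)']

Matches: at [8:14] → '(rfed)'; at [18:22] → '(ww)'.
No capturing groups, so `findall` returns the 2 full match strings.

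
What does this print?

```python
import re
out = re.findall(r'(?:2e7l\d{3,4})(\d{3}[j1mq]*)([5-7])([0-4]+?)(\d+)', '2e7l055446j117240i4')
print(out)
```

[('446j11', '7', '2', '40')]

The pattern matches the literal '2e', then the literal '7l', then 3 to 4 of a digit (non-capturing group); then exactly 3 of a digit, then zero or more of one of [j1mq] (captured); then a character in [5-7] (captured); then one or more of a character in [0-4] (lazy) (captured); then one or more of a digit (captured).
Matches: at [0:17] match '2e7l055446j117240', groups = ('446j11', '7', '2', '40').
`findall` packs the 4 group values into a tuple for every match.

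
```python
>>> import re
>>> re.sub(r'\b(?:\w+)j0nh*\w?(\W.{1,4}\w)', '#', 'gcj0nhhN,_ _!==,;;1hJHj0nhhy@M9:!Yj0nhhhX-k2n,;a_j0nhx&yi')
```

'#!==,;;#j0nhhhX-k2n,;#'

This matches a word boundary (`\b`, zero-width); then one or more of a word character (non-capturing group); then the literal 'j0n', then zero or more of a literal 'h', then optionally a word character; then a non-word character, then 1 to 4 of any character, then a word character (captured).
Matches: at [0:12] → 'gcj0nhhN,_ _'; at [18:34] → '1hJHj0nhhy@M9:!Y'; at [47:57] → 'a_j0nhx&yi'.
Each match is replaced by '#'.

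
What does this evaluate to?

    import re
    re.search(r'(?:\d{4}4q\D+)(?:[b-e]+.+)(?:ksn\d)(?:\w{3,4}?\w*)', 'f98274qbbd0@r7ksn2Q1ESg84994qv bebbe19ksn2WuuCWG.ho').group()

'98274qbbd0@r7ksn2Q1ESg84994qv bebbe19ksn2WuuCWG'

The pattern matches exactly 4 of a digit, then the literal '4q', then one or more of a non-digit (non-capturing group); then one or more of a character in [b-e], then one or more of any character (non-capturing group); then the literal 'ksn', then a digit (non-capturing group); then 3 to 4 of a word character (lazy), then zero or more of a word character (non-capturing group).
`re.search` scans for the first position where the pattern succeeds.
The match spans [1:48] → '98274qbbd0@r7ksn2Q1ESg84994qv bebbe19ksn2WuuCWG'.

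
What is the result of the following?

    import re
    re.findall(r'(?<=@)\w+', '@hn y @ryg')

['hn', 'ryg']

Because the assertion is zero-width, the text it checks is not consumed and won't appear in the result.
`findall` yields the raw match text (2 of them) because the pattern has no groups.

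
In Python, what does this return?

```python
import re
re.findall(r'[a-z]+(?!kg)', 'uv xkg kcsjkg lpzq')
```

['uv', 'xkg', 'kcsjkg', 'lpzq']

The negative lookahead/lookbehind blocks any match where the forbidden context is present.
Scanning left to right: at [0:2] → 'uv'; at [3:6] → 'xkg'; at [7:13] → 'kcsjkg'; at [14:18] → 'lpzq'.
Since nothing is captured, `findall` lists the 4 matched substrings directly.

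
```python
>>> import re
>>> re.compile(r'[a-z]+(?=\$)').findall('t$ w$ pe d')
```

The `(?=…)`/`(?<=…)` assertion just peeks at neighbouring text; it doesn't advance the match position.
Since nothing is captured, `findall` lists the 2 matched substrings directly.

['t', 'w']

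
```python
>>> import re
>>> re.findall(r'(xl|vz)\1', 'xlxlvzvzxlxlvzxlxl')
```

The backreference `\1` re-matches whatever the first group consumed, character for character.
Walking the string: at [0:4] match 'xlxl', group 1 = 'xl'; at [4:8] match 'vzvz', group 1 = 'vz'; at [8:12] match 'xlxl', group 1 = 'xl'; at [14:18] match 'xlxl', group 1 = 'xl'.
Because there's exactly one group, `findall` drops the full match and keeps group 1 from each hit.

['xl', 'vz', 'xl', 'xl']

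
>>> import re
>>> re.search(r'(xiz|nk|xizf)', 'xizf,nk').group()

Branches in `(...|...)` are attempted left-to-right; the first branch that allows the whole pattern to succeed is taken.
The match spans [0:3] → 'xiz'.

'xiz'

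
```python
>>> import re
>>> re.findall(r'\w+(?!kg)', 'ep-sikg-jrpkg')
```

['ep', 'sikg', 'jrpkg']

A negative assertion filters positions out without eating any characters.
Scanning left to right: at [0:2] → 'ep'; at [3:7] → 'sikg'; at [8:13] → 'jrpkg'.
With no groups in the pattern, `findall` gives back each whole match — 3 here.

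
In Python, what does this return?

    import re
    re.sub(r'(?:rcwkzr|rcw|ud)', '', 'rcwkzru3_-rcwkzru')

The regex engine tests alternatives in the order written; an earlier branch that matches wins even if a later one would match more.
Matches: at [0:6] → 'rcwkzr'; at [10:16] → 'rcwkzr'.
Every occurrence is swapped for ''.

'u3_-u'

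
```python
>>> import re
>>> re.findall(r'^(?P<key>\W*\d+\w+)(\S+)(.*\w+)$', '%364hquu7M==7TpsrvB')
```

The pattern matches anchored at the start of the string; then zero or more of a non-word character, then one or more of a digit, then one or more of a word character (captured as 'key'); then one or more of a non-whitespace character (captured); then zero or more of any character, then one or more of a word character (captured); then anchored at the end.
Matches: at [0:19] match '%364hquu7M==7TpsrvB', groups = ('%364hquu7M', '==7Tpsrv', 'B').
Multiple groups make `findall` return tuples — one 3-tuple for the one match.

[('%364hquu7M', '==7Tpsrv', 'B')]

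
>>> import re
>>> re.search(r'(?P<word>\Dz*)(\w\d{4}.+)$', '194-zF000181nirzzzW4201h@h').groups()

Pattern: a non-digit, then zero or more of a literal 'z' (captured as 'word'); then a word character, then exactly 4 of a digit, then one or more of any character (captured); then anchored at the end.
`re.search` tries every starting position until one works.
The match spans [3:26] → '-zF000181nirzzzW4201h@h'.
Captured: group 1 = '-z', group 2 = 'F000181nirzzzW4201h@h'.

('-z', 'F000181nirzzzW4201h@h')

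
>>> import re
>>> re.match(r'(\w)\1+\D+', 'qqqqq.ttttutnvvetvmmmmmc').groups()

('q',)

The match spans [0:24] → 'qqqqq.ttttutnvvetvmmmmmc'.
Captured: group 1 = 'q'.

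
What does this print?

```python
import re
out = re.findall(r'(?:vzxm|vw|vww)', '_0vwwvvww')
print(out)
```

Branches in `(...|...)` are attempted left-to-right; the first branch that allows the whole pattern to succeed is taken.
Matches: at [2:4] → 'vw'; at [6:8] → 'vw'.
No capturing groups, so `findall` returns the 2 full match strings.

['vw', 'vw']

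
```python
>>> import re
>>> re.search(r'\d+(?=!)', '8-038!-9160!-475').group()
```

The `(?=…)`/`(?<=…)` assertion just peeks at neighbouring text; it doesn't advance the match position.
`search` walks the string left to right and returns the first match it finds.
The match spans [2:5] → '038'.

'038'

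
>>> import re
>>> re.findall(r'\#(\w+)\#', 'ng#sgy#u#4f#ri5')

['sgy', '4f']

With a single group, `findall` returns only what that group captured — 2 items.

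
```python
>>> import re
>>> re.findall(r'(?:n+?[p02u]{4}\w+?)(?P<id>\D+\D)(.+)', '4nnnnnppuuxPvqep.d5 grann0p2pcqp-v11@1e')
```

[('Pvqep.d', '5 grann0p2pcqp-v11@1e')]

This matches one or more of a literal 'n' (lazy), then exactly 4 of one of [p02u], then one or more of a word character (lazy) (non-capturing group); then one or more of a non-digit, then a non-digit (captured as 'id'); then one or more of any character (captured).
Lazy quantifiers expand one character at a time until the remainder of the pattern can match.
Matches: at [1:39] match 'nnnnnppuuxPvqep.d5 grann0p2pcqp-v11@1e', groups = ('Pvqep.d', '5 grann0p2pcqp-v11@1e').
`findall` packs the 2 group values into a tuple for every match.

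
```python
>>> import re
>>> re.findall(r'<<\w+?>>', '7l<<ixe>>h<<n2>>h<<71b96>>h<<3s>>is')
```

['<<ixe>>', '<<n2>>', '<<71b96>>', '<<3s>>']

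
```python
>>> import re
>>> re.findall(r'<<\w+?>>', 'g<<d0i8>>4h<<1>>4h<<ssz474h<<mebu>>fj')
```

Walking the string: at [1:9] → '<<d0i8>>'; at [11:16] → '<<1>>'; at [27:35] → '<<mebu>>'.
No capturing groups, so `findall` returns the 3 full match strings.

['<<d0i8>>', '<<1>>', '<<mebu>>']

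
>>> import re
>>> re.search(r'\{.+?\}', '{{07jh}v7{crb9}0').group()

'{{07jh}'

A `+?`/`*?`/`{m,n}?` starts at its minimum and grows only as far as needed for what follows to match.
The match spans [0:7] → '{{07jh}'.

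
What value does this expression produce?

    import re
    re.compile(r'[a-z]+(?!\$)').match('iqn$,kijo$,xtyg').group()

'iq'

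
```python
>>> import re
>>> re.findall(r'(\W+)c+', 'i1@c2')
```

The pattern matches one or more of a non-word character (captured); then one or more of a literal 'c'.
Scanning left to right: at [2:4] match '@c', group 1 = '@'.
`findall` collects group 1 from the one match (1 total).

['@']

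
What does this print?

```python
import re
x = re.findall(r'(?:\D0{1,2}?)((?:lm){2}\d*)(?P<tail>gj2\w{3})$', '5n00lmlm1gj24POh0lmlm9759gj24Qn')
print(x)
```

The pattern matches a non-digit, then 1 to 2 of a literal '0' (lazy) (non-capturing group); then the literal 'lm' repeated 2 times, then zero or more of a digit (captured); then the literal 'gj2', then exactly 3 of a word character (captured as 'tail'); then anchored at the end.
Matches: at [15:31] match 'h0lmlm9759gj24Qn', groups = ('lmlm9759', 'gj24Qn').
`findall` packs the 2 group values into a tuple for every match.

[('lmlm9759', 'gj24Qn')]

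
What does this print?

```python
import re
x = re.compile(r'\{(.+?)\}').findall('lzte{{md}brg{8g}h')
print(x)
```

['{md', '8g']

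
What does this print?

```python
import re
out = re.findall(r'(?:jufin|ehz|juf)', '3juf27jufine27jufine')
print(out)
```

Branches in `(...|...)` are attempted left-to-right; the first branch that allows the whole pattern to succeed is taken.
Walking the string: at [1:4] → 'juf'; at [6:11] → 'jufin'; at [14:19] → 'jufin'.
No capturing groups, so `findall` returns the 3 full match strings.

['juf', 'jufin', 'jufin']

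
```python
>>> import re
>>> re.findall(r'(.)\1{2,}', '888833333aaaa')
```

After group 1 captures some text, `\1` only succeeds where that same text appears again.
Walking the string: at [0:4] match '8888', group 1 = '8'; at [4:9] match '33333', group 1 = '3'; at [9:13] match 'aaaa', group 1 = 'a'.
Because there's exactly one group, `findall` drops the full match and keeps group 1 from each hit.

['8', '3', 'a']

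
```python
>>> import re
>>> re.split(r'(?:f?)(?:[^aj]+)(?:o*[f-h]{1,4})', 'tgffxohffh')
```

['', '']

The pattern matches optionally a literal 'f' (non-capturing group); then one or more of any character except [aj] (non-capturing group); then zero or more of the literal 'o', then 1 to 4 of a character in [f-h] (non-capturing group).
Matches to split on: at [0:10] → 'tgffxohffh'.
Each match becomes a cut point; 2 segments remain.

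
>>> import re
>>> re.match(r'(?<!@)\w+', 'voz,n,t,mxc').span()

(0, 3)

Because the assertion is negative and zero-width, positions next to the forbidden text are skipped.
`match` is anchored at position 0; if the pattern doesn't fit there, it returns None.
The match spans [0:3] → 'voz'.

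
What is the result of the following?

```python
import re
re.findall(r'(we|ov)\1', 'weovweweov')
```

['we']

A backreference is literal: `\1` must see the identical characters the first group matched.
Scanning left to right: at [4:8] match 'wewe', group 1 = 'we'.
With a single group, `findall` returns only what that group captured — 1 item.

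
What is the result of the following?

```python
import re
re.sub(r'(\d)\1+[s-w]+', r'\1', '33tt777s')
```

'37'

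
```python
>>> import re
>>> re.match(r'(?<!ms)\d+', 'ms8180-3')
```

Because the assertion is negative and zero-width, positions next to the forbidden text are skipped.
`match` is anchored at position 0; if the pattern doesn't fit there, it returns None.
Here the string doesn't start with a match, so the call returns None.

None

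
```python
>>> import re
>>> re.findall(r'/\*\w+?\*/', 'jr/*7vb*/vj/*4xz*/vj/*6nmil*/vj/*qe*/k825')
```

`findall` yields the raw match text (4 of them) because the pattern has no groups.

['/*7vb*/', '/*4xz*/', '/*6nmil*/', '/*qe*/']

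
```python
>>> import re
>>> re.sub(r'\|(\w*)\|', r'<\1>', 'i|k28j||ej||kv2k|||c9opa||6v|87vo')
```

The replacement refers to a captured group, so each match is rewritten using its own captured text.

'i<k28j><ej><kv2k><>c9opa<>6v|87vo'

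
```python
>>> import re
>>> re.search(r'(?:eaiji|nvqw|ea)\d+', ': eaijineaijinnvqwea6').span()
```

`re.search` scans for the first position where the pattern succeeds.
The match spans [18:21] → 'ea6'.

(18, 21)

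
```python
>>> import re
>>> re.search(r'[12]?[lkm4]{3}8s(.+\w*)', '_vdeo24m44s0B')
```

None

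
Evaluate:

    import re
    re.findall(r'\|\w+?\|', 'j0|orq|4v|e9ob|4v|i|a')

['|orq|', '|e9ob|', '|i|']

Walking the string: at [2:7] → '|orq|'; at [9:15] → '|e9ob|'; at [17:20] → '|i|'.
Since nothing is captured, `findall` lists the 3 matched substrings directly.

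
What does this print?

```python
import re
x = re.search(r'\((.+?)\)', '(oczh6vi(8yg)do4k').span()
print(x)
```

(0, 13)

`search` walks the string left to right and returns the first match it finds.
The match spans [0:13] → '(oczh6vi(8yg)'.
Captured: group 1 = 'oczh6vi(8yg'.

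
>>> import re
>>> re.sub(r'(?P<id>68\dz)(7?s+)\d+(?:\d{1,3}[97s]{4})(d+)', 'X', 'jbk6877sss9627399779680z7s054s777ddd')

The pattern matches the literal '68', then a digit, then the literal 'z' (captured as 'id'); then optionally a literal '7', then one or more of a literal 's' (captured); then one or more of a digit; then 1 to 3 of a digit, then exactly 4 of one of [97s] (non-capturing group); then one or more of a literal 'd' (captured).
Matches: at [20:36] → '680z7s054s777ddd'.
`sub` substitutes 'X' at each match site.

'jbk6877sss9627399779X'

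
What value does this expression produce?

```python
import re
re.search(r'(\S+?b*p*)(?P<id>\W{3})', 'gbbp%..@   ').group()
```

The match spans [0:7] → 'gbbp%..'.

'gbbp%..'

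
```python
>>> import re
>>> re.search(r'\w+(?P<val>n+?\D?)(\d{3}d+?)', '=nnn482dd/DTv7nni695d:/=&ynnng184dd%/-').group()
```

'nnn482d'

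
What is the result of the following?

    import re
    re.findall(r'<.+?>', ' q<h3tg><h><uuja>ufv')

['<h3tg>', '<h>', '<uuja>']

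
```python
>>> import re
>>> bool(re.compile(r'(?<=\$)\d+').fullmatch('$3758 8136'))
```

False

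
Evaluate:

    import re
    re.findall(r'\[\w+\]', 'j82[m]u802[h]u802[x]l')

Matches: at [3:6] → '[m]'; at [10:13] → '[h]'; at [17:20] → '[x]'.
With no groups in the pattern, `findall` gives back each whole match — 3 here.

['[m]', '[h]', '[x]']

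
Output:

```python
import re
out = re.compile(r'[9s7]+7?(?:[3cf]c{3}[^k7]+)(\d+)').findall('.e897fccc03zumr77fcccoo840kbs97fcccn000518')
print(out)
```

The pattern matches one or more of one of [9s7], then optionally the literal '7'; then one of [3cf], then exactly 3 of the literal 'c', then one or more of any character except [k7] (non-capturing group); then one or more of a digit (captured).
Walking the string: at [3:17] match '97fccc03zumr77', group 1 = '77'; at [28:42] match 's97fcccn000518', group 1 = '8'.
`findall` collects group 1 from each match (2 total).

['77', '8']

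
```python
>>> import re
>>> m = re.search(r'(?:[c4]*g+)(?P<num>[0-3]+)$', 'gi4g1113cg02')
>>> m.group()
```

This matches zero or more of one of [c4], then one or more of a literal 'g' (non-capturing group); then one or more of a character in [0-3] (captured as 'num'); then anchored at the end.
`re.search` scans for the first position where the pattern succeeds.
The match spans [8:12] → 'cg02'.
Captured: group 1 = '02'.

'cg02'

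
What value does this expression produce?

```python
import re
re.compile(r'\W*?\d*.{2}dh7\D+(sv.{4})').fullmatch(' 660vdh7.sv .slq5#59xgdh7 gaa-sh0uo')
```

Pattern: zero or more of a non-word character (lazy), then zero or more of a digit; then exactly 2 of any character, then the literal 'dh7'; then one or more of a non-digit; then the literal 'sv', then exactly 4 of any character (captured).
For `fullmatch`, every character of the input must be accounted for by the pattern.
Here there's no way to consume every character, so the call returns None.

None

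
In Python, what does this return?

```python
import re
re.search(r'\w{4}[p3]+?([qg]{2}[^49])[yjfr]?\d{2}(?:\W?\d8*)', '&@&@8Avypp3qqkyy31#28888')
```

None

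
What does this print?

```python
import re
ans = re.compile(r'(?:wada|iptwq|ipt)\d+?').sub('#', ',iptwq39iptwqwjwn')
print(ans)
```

,#9iptwqwjwn

Every occurrence is swapped for '#'.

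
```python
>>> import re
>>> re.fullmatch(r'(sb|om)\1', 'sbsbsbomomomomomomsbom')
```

None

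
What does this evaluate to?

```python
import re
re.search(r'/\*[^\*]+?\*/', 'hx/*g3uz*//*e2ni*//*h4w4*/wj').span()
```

(2, 10)

`re.search` scans for the first position where the pattern succeeds.
The match spans [2:10] → '/*g3uz*/'.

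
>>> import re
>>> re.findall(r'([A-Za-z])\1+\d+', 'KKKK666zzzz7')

['K', 'z']

The backreference `\1` re-matches whatever the first group consumed, character for character.
With a single group, `findall` returns only what that group captured — 2 items.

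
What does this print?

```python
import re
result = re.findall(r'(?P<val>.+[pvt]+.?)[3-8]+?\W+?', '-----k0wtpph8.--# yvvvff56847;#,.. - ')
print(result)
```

One capturing group, so `findall` returns just the captured substring from the one match — 1 in all.

['-----k0wtpph']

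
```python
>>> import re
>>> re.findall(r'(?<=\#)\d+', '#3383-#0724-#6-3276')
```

Lookahead/lookbehind check context without consuming it, so the matched span excludes the asserted characters.
Scanning left to right: at [1:5] → '3383'; at [7:11] → '0724'; at [13:14] → '6'.
Since nothing is captured, `findall` lists the 3 matched substrings directly.

['3383', '0724', '6']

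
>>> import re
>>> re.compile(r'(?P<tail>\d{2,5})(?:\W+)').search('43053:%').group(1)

The pattern matches 2 to 5 of a digit (captured as 'tail'); then one or more of a non-word character (non-capturing group).
`re.search` scans for the first position where the pattern succeeds.
The match spans [0:7] → '43053:%'.
Captured: group 1 = '43053'.

'43053'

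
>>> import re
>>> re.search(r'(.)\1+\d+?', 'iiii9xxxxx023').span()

(0, 5)

`\1` has to match the exact text group 1 already captured.
`re.search` tries every starting position until one works.
The match spans [0:5] → 'iiii9'.
Captured: group 1 = 'i'.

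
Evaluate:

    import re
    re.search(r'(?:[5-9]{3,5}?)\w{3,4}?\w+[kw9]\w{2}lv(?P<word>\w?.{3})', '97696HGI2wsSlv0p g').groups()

Pattern: 3 to 5 of a character in [5-9] (lazy) (non-capturing group); then 3 to 4 of a word character (lazy), then one or more of a word character, then one of [kw9]; then exactly 2 of a word character, then the literal 'lv'; then optionally a word character, then exactly 3 of any character (captured as 'word').
`re.search` scans for the first position where the pattern succeeds.
The match spans [0:18] → '97696HGI2wsSlv0p g'.
Captured: group 1 = '0p g'.

('0p g',)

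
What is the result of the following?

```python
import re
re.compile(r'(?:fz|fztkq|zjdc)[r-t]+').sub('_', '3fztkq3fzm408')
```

'3_kq3fzm408'

Each match is replaced by '_'.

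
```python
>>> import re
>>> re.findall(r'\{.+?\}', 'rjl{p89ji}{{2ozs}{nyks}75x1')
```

['{p89ji}', '{{2ozs}', '{nyks}']

Scanning left to right: at [3:10] → '{p89ji}'; at [10:17] → '{{2ozs}'; at [17:23] → '{nyks}'.
Since nothing is captured, `findall` lists the 3 matched substrings directly.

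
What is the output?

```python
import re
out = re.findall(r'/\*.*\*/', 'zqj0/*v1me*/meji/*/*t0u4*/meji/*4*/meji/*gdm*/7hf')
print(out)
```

Walking the string: at [4:46] → '/*v1me*/meji/*/*t0u4*/meji/*4*/meji/*gdm*/'.
Since nothing is captured, `findall` lists the 1 matched substring directly.

['/*v1me*/meji/*/*t0u4*/meji/*4*/meji/*gdm*/']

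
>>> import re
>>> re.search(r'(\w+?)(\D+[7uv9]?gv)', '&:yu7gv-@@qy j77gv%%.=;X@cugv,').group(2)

Pattern: one or more of a word character (lazy) (captured); then one or more of a non-digit, then optionally one of [7uv9], then the literal 'gv' (captured).
`re.search` tries every starting position until one works.
The match spans [2:7] → 'yu7gv'.
Captured: group 1 = 'y', group 2 = 'u7gv'.

'u7gv'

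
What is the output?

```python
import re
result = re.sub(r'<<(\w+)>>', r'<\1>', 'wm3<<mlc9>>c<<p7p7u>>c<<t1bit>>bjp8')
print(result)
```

The replacement refers to a captured group, so each match is rewritten using its own captured text.

wm3<mlc9>c<p7p7u>c<t1bit>bjp8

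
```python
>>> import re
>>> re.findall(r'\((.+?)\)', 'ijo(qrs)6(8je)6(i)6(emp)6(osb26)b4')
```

The `?` after the quantifier makes it lazy — it takes as little as possible before letting the rest of the pattern try.
Matches: at [3:8] match '(qrs)', group 1 = 'qrs'; at [9:14] match '(8je)', group 1 = '8je'; at [15:18] match '(i)', group 1 = 'i'; at [19:24] match '(emp)', group 1 = 'emp'; at [25:32] match '(osb26)', group 1 = 'osb26'.
`findall` collects group 1 from each match (5 total).

['qrs', '8je', 'i', 'emp', 'osb26']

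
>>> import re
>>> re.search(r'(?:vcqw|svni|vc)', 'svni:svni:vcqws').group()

`search` walks the string left to right and returns the first match it finds.
The match spans [0:4] → 'svni'.

'svni'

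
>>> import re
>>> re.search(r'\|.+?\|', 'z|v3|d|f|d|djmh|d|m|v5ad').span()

A `+?`/`*?`/`{m,n}?` starts at its minimum and grows only as far as needed for what follows to match.
`re.search` scans for the first position where the pattern succeeds.
The match spans [1:5] → '|v3|'.

(1, 5)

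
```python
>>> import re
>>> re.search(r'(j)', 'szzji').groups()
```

The match spans [3:4] → 'j'.
Captured: group 1 = 'j'.

('j',)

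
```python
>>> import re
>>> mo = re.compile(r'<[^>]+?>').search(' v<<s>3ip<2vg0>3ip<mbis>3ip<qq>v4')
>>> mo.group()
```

The match spans [2:6] → '<<s>'.

'<<s>'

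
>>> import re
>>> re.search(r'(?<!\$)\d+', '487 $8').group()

The negative lookaround is zero-width — it rules out positions where the adjacent text would match, without consuming anything.
`re.search` scans for the first position where the pattern succeeds.
The match spans [0:3] → '487'.

'487'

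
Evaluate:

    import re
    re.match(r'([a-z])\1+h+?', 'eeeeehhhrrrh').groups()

('e',)

The match spans [0:6] → 'eeeeeh'.
Captured: group 1 = 'e'.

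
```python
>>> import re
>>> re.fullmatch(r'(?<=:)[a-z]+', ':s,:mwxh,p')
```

None

`fullmatch` succeeds only if the pattern covers the string from start to end.
Here there's no way to consume every character, so the call returns None.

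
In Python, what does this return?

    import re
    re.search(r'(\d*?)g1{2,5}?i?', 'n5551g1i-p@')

Here no position works, so the call returns None.

None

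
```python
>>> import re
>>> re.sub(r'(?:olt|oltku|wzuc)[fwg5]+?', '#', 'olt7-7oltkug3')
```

'olt7-7#3'

Matches: at [6:12] → 'oltkug'.
Each match is replaced by '#'.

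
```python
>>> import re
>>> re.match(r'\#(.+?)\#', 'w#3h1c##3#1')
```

None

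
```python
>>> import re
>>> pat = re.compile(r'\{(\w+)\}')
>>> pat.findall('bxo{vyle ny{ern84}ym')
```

['ern84']

Walking the string: at [11:18] match '{ern84}', group 1 = 'ern84'.
With a single group, `findall` returns only what that group captured — 1 item.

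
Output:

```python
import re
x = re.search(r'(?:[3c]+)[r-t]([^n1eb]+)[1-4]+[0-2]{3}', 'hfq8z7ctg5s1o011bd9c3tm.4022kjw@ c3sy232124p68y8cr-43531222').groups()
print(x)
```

('m.4022kjw@ c3sy2',)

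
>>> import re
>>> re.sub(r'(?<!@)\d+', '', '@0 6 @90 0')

'@0  @9 '

The negative lookahead/lookbehind blocks any match where the forbidden context is present.
Matches: at [3:4] → '6'; at [7:8] → '0'; at [9:10] → '0'.
`sub` substitutes '' at each match site.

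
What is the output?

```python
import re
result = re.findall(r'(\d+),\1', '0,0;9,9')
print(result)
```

['0', '9']

`\1` has to match the exact text group 1 already captured.
Because there's exactly one group, `findall` drops the full match and keeps group 1 from each hit.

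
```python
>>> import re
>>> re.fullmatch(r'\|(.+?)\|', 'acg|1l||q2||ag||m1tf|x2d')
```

None

`fullmatch` succeeds only if the pattern covers the string from start to end.
Here the pattern can't cover the whole string, so the call returns None.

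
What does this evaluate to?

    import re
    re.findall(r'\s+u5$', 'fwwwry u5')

[' u5']

This matches one or more of whitespace; then a literal 'u', then the literal '5'; then anchored at the end.
Matches: at [6:9] → ' u5'.
`findall` yields the raw match text (1 of them) because the pattern has no groups.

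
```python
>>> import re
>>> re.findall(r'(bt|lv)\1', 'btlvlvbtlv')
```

['lv']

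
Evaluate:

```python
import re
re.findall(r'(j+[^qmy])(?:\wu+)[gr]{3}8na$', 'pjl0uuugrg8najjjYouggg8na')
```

['jjjY']

With a single group, `findall` returns only what that group captured — 1 item.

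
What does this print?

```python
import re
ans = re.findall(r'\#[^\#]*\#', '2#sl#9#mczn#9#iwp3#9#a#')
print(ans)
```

Matches: at [1:5] → '#sl#'; at [6:12] → '#mczn#'; at [13:19] → '#iwp3#'; at [20:23] → '#a#'.
No capturing groups, so `findall` returns the 4 full match strings.

['#sl#', '#mczn#', '#iwp3#', '#a#']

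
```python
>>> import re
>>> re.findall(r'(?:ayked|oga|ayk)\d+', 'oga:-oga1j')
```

`findall` yields the raw match text (1 of them) because the pattern has no groups.

['oga1']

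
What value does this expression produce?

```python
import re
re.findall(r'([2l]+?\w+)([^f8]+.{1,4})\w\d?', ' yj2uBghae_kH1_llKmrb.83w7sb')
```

2 groups means the one result is a tuple of 2 captured strings — 1 here.

[('2uBghae_kH1_llKmrb', '.83w7')]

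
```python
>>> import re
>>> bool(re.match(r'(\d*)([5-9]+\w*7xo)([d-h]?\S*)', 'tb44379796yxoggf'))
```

The pattern matches zero or more of a digit (captured); then one or more of a character in [5-9], then zero or more of a word character, then the literal '7xo' (captured); then optionally a character in [d-h], then zero or more of a non-whitespace character (captured).
`re.match` only tries the pattern at the start of the string.
Here the string doesn't start with a match, so the call returns None, and `bool(None)` is False.

False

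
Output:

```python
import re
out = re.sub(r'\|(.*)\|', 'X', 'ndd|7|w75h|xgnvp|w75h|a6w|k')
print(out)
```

Matches: at [3:26] → '|7|w75h|xgnvp|w75h|a6w|'.
`sub` substitutes 'X' at each match site.

nddXk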